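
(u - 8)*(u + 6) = u^2 - 2*u - 48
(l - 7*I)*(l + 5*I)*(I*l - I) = I*l^3 + 2*l^2 - I*l^2 - 2*l + 35*I*l - 35*I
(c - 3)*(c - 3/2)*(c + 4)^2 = c^4 + 7*c^3/2 - 31*c^2/2 - 36*c + 72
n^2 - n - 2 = (n - 2)*(n + 1)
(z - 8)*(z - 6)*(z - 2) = z^3 - 16*z^2 + 76*z - 96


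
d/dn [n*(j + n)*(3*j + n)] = 3*j^2 + 8*j*n + 3*n^2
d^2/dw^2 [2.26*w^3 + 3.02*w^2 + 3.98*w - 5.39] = 13.56*w + 6.04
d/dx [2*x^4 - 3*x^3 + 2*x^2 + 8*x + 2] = 8*x^3 - 9*x^2 + 4*x + 8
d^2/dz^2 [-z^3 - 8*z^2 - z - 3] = -6*z - 16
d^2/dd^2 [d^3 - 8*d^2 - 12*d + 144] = 6*d - 16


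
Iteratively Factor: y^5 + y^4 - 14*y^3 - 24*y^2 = (y + 3)*(y^4 - 2*y^3 - 8*y^2) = (y + 2)*(y + 3)*(y^3 - 4*y^2) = y*(y + 2)*(y + 3)*(y^2 - 4*y) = y^2*(y + 2)*(y + 3)*(y - 4)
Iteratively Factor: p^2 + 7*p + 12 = (p + 4)*(p + 3)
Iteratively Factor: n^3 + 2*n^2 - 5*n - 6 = (n + 3)*(n^2 - n - 2) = (n - 2)*(n + 3)*(n + 1)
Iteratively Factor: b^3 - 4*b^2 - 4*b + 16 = (b + 2)*(b^2 - 6*b + 8) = (b - 2)*(b + 2)*(b - 4)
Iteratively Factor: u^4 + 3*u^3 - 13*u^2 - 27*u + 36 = (u + 3)*(u^3 - 13*u + 12) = (u + 3)*(u + 4)*(u^2 - 4*u + 3) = (u - 1)*(u + 3)*(u + 4)*(u - 3)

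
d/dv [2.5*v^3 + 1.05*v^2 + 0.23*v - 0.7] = 7.5*v^2 + 2.1*v + 0.23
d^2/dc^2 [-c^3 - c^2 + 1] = -6*c - 2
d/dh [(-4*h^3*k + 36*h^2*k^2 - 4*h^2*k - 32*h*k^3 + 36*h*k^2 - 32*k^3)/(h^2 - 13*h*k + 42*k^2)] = 4*k*(-h^4 + 26*h^3*k - 235*h^2*k^2 + 4*h^2*k + 756*h*k^3 - 68*h*k^2 - 336*k^4 + 274*k^3)/(h^4 - 26*h^3*k + 253*h^2*k^2 - 1092*h*k^3 + 1764*k^4)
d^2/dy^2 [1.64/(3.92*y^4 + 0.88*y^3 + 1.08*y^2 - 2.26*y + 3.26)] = (-(77.1456*y^2 + 8.6592*y + 3.5424)*(3.92*y^4 + 0.88*y^3 + 1.08*y^2 - 2.26*y + 3.26) + 1.64*(15.68*y^3 + 2.64*y^2 + 2.16*y - 2.26)*(31.36*y^3 + 5.28*y^2 + 4.32*y - 4.52))/(3.92*y^4 + 0.88*y^3 + 1.08*y^2 - 2.26*y + 3.26)^3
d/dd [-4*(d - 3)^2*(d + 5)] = -12*d^2 + 8*d + 84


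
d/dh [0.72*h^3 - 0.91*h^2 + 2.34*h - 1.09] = 2.16*h^2 - 1.82*h + 2.34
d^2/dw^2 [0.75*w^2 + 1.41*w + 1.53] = 1.50000000000000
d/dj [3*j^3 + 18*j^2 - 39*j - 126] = 9*j^2 + 36*j - 39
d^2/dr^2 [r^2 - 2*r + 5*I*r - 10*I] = 2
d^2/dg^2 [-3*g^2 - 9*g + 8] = -6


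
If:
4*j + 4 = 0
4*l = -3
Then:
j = -1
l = -3/4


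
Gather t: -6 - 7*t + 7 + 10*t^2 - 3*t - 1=10*t^2 - 10*t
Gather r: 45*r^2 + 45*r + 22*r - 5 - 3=45*r^2 + 67*r - 8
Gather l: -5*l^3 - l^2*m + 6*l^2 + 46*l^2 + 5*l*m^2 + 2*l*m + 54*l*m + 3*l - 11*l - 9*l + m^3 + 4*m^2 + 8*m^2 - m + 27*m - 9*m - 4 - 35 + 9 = -5*l^3 + l^2*(52 - m) + l*(5*m^2 + 56*m - 17) + m^3 + 12*m^2 + 17*m - 30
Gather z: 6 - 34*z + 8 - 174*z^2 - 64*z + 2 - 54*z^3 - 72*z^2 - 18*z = -54*z^3 - 246*z^2 - 116*z + 16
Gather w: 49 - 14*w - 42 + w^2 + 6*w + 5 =w^2 - 8*w + 12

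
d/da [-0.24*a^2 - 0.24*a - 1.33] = -0.48*a - 0.24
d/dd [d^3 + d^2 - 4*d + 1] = 3*d^2 + 2*d - 4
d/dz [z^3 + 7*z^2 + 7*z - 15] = 3*z^2 + 14*z + 7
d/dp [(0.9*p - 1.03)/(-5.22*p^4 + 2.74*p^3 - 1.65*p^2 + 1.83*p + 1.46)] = (14.094*p^4 - 26.4384*p^3 + 9.9516*p^2 - 3.399*p + 3.1989)/(27.2484*p^8 - 28.6056*p^7 + 24.7336*p^6 - 28.1472*p^5 - 2.4915*p^4 + 1.9618*p^3 - 1.4691*p^2 + 5.3436*p + 2.1316)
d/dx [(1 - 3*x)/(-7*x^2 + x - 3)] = (21*x^2 - 3*x - (3*x - 1)*(14*x - 1) + 9)/(7*x^2 - x + 3)^2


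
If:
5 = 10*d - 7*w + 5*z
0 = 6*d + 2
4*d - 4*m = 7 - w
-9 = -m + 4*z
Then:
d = -1/3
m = -935/321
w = -355/107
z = -956/321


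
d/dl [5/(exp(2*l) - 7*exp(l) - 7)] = (35 - 10*exp(l))*exp(l)/(-exp(2*l) + 7*exp(l) + 7)^2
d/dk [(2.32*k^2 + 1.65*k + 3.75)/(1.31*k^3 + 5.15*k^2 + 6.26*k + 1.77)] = (-3.0392*k^4 - 4.323*k^3 - 8.7118*k^2 - 30.4122*k - 20.5545)/(1.7161*k^6 + 13.493*k^5 + 42.9237*k^4 + 69.1154*k^3 + 57.4186*k^2 + 22.1604*k + 3.1329)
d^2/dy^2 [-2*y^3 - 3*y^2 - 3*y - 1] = -12*y - 6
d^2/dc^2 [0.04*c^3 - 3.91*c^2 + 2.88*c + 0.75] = 0.24*c - 7.82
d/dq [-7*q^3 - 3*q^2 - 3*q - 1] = -21*q^2 - 6*q - 3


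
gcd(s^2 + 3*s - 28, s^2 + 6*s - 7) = s + 7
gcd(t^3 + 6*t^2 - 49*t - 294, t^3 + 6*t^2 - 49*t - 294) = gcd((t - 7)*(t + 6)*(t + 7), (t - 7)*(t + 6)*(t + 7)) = t^3 + 6*t^2 - 49*t - 294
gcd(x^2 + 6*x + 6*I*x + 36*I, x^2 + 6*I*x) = x + 6*I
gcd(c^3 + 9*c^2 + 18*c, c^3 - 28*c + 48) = c + 6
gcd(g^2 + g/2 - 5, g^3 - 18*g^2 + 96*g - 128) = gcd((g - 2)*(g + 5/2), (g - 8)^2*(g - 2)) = g - 2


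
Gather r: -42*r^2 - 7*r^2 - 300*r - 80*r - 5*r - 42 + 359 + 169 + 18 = -49*r^2 - 385*r + 504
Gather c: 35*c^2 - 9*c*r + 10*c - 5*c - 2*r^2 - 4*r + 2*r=35*c^2 + c*(5 - 9*r) - 2*r^2 - 2*r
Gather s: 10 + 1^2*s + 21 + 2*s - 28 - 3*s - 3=0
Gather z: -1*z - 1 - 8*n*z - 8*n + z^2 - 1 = -8*n + z^2 + z*(-8*n - 1) - 2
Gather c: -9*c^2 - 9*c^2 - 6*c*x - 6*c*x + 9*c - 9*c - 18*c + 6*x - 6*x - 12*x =-18*c^2 + c*(-12*x - 18) - 12*x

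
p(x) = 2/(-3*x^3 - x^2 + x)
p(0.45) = -77.29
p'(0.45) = 5145.51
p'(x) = 2*(9*x^2 + 2*x - 1)/(-3*x^3 - x^2 + x)^2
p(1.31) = -0.28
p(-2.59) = 0.05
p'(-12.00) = 0.00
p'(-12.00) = 0.00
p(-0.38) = -5.56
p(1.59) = -0.15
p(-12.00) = 0.00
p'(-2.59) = 0.06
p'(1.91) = 0.14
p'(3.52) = 0.01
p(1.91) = -0.09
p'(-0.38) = -7.11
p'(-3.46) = 0.02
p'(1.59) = 0.30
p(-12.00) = 0.00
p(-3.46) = 0.02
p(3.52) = -0.01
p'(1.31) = 0.67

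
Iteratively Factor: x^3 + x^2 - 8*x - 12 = (x + 2)*(x^2 - x - 6) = (x - 3)*(x + 2)*(x + 2)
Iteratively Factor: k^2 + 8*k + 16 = (k + 4)*(k + 4)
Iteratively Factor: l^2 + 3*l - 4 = (l - 1)*(l + 4)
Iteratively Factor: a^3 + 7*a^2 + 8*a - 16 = (a + 4)*(a^2 + 3*a - 4) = (a + 4)^2*(a - 1)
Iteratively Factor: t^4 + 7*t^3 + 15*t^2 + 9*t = (t + 3)*(t^3 + 4*t^2 + 3*t) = (t + 3)^2*(t^2 + t) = t*(t + 3)^2*(t + 1)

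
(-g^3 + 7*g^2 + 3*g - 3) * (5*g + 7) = -5*g^4 + 28*g^3 + 64*g^2 + 6*g - 21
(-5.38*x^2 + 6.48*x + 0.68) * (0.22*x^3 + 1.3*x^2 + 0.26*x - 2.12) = -1.1836*x^5 - 5.5684*x^4 + 7.1748*x^3 + 13.9744*x^2 - 13.5608*x - 1.4416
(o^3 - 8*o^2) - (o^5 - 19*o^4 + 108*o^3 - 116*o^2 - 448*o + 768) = -o^5 + 19*o^4 - 107*o^3 + 108*o^2 + 448*o - 768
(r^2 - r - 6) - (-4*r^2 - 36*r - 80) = 5*r^2 + 35*r + 74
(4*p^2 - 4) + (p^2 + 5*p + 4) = 5*p^2 + 5*p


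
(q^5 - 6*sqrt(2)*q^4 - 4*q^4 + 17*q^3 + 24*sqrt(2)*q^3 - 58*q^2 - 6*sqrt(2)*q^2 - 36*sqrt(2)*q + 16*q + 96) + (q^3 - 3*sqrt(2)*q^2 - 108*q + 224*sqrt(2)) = q^5 - 6*sqrt(2)*q^4 - 4*q^4 + 18*q^3 + 24*sqrt(2)*q^3 - 58*q^2 - 9*sqrt(2)*q^2 - 92*q - 36*sqrt(2)*q + 96 + 224*sqrt(2)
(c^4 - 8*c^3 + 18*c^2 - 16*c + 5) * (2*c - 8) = 2*c^5 - 24*c^4 + 100*c^3 - 176*c^2 + 138*c - 40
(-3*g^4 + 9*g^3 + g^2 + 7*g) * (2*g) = -6*g^5 + 18*g^4 + 2*g^3 + 14*g^2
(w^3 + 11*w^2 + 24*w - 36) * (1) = w^3 + 11*w^2 + 24*w - 36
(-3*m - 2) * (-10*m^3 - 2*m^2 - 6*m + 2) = 30*m^4 + 26*m^3 + 22*m^2 + 6*m - 4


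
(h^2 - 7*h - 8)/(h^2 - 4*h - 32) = (h + 1)/(h + 4)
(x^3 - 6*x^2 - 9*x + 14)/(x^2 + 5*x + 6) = (x^2 - 8*x + 7)/(x + 3)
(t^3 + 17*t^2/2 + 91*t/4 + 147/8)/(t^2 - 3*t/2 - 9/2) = (t^2 + 7*t + 49/4)/(t - 3)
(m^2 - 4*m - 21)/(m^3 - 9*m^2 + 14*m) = (m + 3)/(m*(m - 2))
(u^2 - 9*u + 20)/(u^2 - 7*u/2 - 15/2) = 2*(u - 4)/(2*u + 3)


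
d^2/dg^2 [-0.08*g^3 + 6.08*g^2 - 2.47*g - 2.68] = 12.16 - 0.48*g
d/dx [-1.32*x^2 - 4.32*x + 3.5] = -2.64*x - 4.32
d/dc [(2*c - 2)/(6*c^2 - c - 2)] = 2*(6*c^2 - c - (c - 1)*(12*c - 1) - 2)/(-6*c^2 + c + 2)^2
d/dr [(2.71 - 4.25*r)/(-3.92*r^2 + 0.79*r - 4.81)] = (-16.66*r^2 + 21.2464*r + 18.3016)/(15.3664*r^4 - 6.1936*r^3 + 38.3345*r^2 - 7.5998*r + 23.1361)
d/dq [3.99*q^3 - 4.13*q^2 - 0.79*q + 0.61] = 11.97*q^2 - 8.26*q - 0.79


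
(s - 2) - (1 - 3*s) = 4*s - 3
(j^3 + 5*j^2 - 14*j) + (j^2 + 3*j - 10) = j^3 + 6*j^2 - 11*j - 10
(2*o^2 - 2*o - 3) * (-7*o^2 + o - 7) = -14*o^4 + 16*o^3 + 5*o^2 + 11*o + 21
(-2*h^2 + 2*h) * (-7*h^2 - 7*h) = 14*h^4 - 14*h^2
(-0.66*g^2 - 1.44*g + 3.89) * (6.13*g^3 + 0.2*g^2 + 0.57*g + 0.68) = -4.0458*g^5 - 8.9592*g^4 + 23.1815*g^3 - 0.4916*g^2 + 1.2381*g + 2.6452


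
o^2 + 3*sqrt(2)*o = o*(o + 3*sqrt(2))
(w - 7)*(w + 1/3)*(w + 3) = w^3 - 11*w^2/3 - 67*w/3 - 7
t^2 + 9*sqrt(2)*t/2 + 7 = (t + sqrt(2))*(t + 7*sqrt(2)/2)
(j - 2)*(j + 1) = j^2 - j - 2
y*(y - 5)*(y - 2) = y^3 - 7*y^2 + 10*y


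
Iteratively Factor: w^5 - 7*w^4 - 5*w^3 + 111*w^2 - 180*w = (w - 3)*(w^4 - 4*w^3 - 17*w^2 + 60*w) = (w - 3)^2*(w^3 - w^2 - 20*w) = (w - 3)^2*(w + 4)*(w^2 - 5*w) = w*(w - 3)^2*(w + 4)*(w - 5)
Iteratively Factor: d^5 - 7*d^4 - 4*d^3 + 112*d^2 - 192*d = (d + 4)*(d^4 - 11*d^3 + 40*d^2 - 48*d) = (d - 3)*(d + 4)*(d^3 - 8*d^2 + 16*d) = (d - 4)*(d - 3)*(d + 4)*(d^2 - 4*d) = (d - 4)^2*(d - 3)*(d + 4)*(d)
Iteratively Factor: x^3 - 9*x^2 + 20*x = (x)*(x^2 - 9*x + 20) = x*(x - 5)*(x - 4)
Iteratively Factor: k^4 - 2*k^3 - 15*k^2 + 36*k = (k - 3)*(k^3 + k^2 - 12*k) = k*(k - 3)*(k^2 + k - 12) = k*(k - 3)^2*(k + 4)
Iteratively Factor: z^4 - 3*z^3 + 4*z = (z + 1)*(z^3 - 4*z^2 + 4*z) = z*(z + 1)*(z^2 - 4*z + 4) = z*(z - 2)*(z + 1)*(z - 2)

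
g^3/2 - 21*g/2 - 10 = (g/2 + 1/2)*(g - 5)*(g + 4)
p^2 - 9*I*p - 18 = (p - 6*I)*(p - 3*I)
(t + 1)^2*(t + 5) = t^3 + 7*t^2 + 11*t + 5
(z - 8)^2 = z^2 - 16*z + 64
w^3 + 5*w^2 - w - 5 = (w - 1)*(w + 1)*(w + 5)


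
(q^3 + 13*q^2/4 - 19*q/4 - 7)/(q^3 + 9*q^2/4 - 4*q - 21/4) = (q + 4)/(q + 3)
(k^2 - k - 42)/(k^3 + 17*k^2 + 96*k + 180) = (k - 7)/(k^2 + 11*k + 30)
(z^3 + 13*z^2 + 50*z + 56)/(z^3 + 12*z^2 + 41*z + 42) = (z + 4)/(z + 3)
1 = 1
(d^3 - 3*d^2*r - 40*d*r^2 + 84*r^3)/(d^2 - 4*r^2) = (d^2 - d*r - 42*r^2)/(d + 2*r)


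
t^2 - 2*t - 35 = (t - 7)*(t + 5)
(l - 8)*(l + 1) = l^2 - 7*l - 8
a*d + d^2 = d*(a + d)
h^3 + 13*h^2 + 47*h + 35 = (h + 1)*(h + 5)*(h + 7)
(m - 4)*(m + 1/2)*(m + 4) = m^3 + m^2/2 - 16*m - 8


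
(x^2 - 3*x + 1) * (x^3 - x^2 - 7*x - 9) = x^5 - 4*x^4 - 3*x^3 + 11*x^2 + 20*x - 9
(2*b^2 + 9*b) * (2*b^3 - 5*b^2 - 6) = 4*b^5 + 8*b^4 - 45*b^3 - 12*b^2 - 54*b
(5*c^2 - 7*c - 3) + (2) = 5*c^2 - 7*c - 1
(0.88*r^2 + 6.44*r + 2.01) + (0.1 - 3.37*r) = 0.88*r^2 + 3.07*r + 2.11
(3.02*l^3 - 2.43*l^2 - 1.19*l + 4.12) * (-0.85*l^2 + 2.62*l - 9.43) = -2.567*l^5 + 9.9779*l^4 - 33.8337*l^3 + 16.2951*l^2 + 22.0161*l - 38.8516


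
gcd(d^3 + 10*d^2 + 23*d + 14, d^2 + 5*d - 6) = 1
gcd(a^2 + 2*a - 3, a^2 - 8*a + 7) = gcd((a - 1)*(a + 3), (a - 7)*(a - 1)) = a - 1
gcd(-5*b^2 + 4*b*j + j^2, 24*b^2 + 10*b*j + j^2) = 1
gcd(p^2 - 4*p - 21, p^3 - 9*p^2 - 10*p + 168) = p - 7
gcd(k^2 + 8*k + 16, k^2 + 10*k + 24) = k + 4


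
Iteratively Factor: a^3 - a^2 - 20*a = (a + 4)*(a^2 - 5*a) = a*(a + 4)*(a - 5)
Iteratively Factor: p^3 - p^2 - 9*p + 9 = (p + 3)*(p^2 - 4*p + 3) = (p - 3)*(p + 3)*(p - 1)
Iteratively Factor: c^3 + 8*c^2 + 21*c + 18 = (c + 2)*(c^2 + 6*c + 9) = (c + 2)*(c + 3)*(c + 3)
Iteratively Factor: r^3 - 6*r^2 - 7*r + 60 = (r + 3)*(r^2 - 9*r + 20) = (r - 4)*(r + 3)*(r - 5)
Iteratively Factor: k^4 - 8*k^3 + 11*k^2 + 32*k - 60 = (k + 2)*(k^3 - 10*k^2 + 31*k - 30) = (k - 3)*(k + 2)*(k^2 - 7*k + 10) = (k - 5)*(k - 3)*(k + 2)*(k - 2)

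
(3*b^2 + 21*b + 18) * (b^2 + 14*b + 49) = 3*b^4 + 63*b^3 + 459*b^2 + 1281*b + 882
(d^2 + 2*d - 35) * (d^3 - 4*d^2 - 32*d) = d^5 - 2*d^4 - 75*d^3 + 76*d^2 + 1120*d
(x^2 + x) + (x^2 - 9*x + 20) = 2*x^2 - 8*x + 20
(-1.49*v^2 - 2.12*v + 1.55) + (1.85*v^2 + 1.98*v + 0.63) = 0.36*v^2 - 0.14*v + 2.18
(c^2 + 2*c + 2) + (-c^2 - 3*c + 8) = 10 - c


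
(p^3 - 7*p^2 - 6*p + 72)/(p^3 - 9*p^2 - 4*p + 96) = (p - 6)/(p - 8)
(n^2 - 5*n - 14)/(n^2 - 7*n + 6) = (n^2 - 5*n - 14)/(n^2 - 7*n + 6)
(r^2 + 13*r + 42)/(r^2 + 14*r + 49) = (r + 6)/(r + 7)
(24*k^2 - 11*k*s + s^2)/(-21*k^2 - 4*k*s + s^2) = (-24*k^2 + 11*k*s - s^2)/(21*k^2 + 4*k*s - s^2)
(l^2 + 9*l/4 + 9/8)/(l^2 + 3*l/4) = (l + 3/2)/l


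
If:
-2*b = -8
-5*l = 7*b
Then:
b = 4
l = -28/5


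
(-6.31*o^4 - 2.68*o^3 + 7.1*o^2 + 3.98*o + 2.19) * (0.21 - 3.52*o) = 22.2112*o^5 + 8.1085*o^4 - 25.5548*o^3 - 12.5186*o^2 - 6.873*o + 0.4599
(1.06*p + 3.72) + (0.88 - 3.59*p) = 4.6 - 2.53*p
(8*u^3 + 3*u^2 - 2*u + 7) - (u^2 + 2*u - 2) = 8*u^3 + 2*u^2 - 4*u + 9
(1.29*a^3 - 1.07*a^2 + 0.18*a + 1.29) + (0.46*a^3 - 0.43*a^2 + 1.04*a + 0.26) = 1.75*a^3 - 1.5*a^2 + 1.22*a + 1.55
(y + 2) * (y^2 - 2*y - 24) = y^3 - 28*y - 48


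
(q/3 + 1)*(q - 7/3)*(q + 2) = q^3/3 + 8*q^2/9 - 17*q/9 - 14/3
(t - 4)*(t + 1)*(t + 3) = t^3 - 13*t - 12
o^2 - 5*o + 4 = (o - 4)*(o - 1)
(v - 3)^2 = v^2 - 6*v + 9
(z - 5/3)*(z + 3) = z^2 + 4*z/3 - 5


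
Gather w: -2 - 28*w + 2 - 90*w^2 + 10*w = -90*w^2 - 18*w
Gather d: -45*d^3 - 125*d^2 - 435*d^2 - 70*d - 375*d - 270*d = -45*d^3 - 560*d^2 - 715*d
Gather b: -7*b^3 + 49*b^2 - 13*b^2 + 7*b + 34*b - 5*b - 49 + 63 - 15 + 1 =-7*b^3 + 36*b^2 + 36*b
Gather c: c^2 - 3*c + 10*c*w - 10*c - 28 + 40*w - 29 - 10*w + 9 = c^2 + c*(10*w - 13) + 30*w - 48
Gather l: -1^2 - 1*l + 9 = 8 - l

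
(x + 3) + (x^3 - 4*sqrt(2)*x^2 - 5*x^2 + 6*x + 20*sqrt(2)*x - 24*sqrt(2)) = x^3 - 4*sqrt(2)*x^2 - 5*x^2 + 7*x + 20*sqrt(2)*x - 24*sqrt(2) + 3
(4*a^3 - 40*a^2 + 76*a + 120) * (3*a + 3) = 12*a^4 - 108*a^3 + 108*a^2 + 588*a + 360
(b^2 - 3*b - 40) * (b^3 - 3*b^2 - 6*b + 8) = b^5 - 6*b^4 - 37*b^3 + 146*b^2 + 216*b - 320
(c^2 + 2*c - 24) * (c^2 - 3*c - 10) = c^4 - c^3 - 40*c^2 + 52*c + 240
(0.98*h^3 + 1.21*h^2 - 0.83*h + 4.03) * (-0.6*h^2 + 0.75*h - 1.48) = -0.588*h^5 + 0.00900000000000001*h^4 - 0.0449*h^3 - 4.8313*h^2 + 4.2509*h - 5.9644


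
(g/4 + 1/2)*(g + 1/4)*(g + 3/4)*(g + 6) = g^4/4 + 9*g^3/4 + 323*g^2/64 + 27*g/8 + 9/16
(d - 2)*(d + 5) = d^2 + 3*d - 10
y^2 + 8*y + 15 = (y + 3)*(y + 5)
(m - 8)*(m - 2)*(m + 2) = m^3 - 8*m^2 - 4*m + 32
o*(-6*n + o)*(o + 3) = -6*n*o^2 - 18*n*o + o^3 + 3*o^2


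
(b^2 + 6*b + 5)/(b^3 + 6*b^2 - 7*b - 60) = (b + 1)/(b^2 + b - 12)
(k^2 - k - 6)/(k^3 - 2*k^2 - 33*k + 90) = (k + 2)/(k^2 + k - 30)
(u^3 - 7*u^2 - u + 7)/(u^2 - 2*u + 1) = (u^2 - 6*u - 7)/(u - 1)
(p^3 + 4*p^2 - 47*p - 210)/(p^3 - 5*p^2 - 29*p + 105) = (p + 6)/(p - 3)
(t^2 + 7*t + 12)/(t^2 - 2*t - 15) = (t + 4)/(t - 5)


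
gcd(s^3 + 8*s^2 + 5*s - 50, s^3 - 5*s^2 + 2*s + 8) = s - 2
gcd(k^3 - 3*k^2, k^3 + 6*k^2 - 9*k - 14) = 1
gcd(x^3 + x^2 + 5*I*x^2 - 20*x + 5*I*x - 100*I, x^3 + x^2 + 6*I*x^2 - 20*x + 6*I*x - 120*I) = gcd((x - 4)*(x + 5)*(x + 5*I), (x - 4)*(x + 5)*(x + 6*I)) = x^2 + x - 20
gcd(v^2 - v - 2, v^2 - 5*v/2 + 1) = v - 2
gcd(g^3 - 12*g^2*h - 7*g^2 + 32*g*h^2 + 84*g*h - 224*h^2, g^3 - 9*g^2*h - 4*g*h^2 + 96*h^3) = g^2 - 12*g*h + 32*h^2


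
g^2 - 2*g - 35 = (g - 7)*(g + 5)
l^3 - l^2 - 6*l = l*(l - 3)*(l + 2)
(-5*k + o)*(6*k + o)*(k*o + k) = -30*k^3*o - 30*k^3 + k^2*o^2 + k^2*o + k*o^3 + k*o^2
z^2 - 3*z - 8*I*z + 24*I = (z - 3)*(z - 8*I)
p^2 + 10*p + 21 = (p + 3)*(p + 7)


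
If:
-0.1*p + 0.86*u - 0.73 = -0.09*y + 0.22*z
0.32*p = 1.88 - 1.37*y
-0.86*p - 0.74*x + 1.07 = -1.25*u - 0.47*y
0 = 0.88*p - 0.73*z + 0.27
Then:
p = 0.829545454545455*z - 0.306818181818182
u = 0.372550192126665*z + 0.662051897347263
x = 3.83793895301916 - 0.457823916839789*z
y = 1.44392833443928 - 0.193762441937624*z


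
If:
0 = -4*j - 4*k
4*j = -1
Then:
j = -1/4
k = 1/4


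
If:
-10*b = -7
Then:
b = 7/10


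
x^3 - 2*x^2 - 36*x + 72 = (x - 6)*(x - 2)*(x + 6)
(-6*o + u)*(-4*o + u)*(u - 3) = 24*o^2*u - 72*o^2 - 10*o*u^2 + 30*o*u + u^3 - 3*u^2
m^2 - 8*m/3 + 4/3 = (m - 2)*(m - 2/3)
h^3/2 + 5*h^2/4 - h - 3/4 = (h/2 + 1/4)*(h - 1)*(h + 3)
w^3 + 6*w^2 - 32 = (w - 2)*(w + 4)^2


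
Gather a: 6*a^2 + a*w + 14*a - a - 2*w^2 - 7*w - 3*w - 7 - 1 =6*a^2 + a*(w + 13) - 2*w^2 - 10*w - 8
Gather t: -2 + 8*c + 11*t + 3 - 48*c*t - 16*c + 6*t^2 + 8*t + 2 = -8*c + 6*t^2 + t*(19 - 48*c) + 3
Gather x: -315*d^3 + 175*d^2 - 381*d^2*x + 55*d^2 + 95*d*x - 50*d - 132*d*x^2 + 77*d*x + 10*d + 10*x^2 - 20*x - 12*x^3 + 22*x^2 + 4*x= -315*d^3 + 230*d^2 - 40*d - 12*x^3 + x^2*(32 - 132*d) + x*(-381*d^2 + 172*d - 16)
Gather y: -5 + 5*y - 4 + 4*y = 9*y - 9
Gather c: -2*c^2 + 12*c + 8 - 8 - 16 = -2*c^2 + 12*c - 16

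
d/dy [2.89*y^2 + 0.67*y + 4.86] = 5.78*y + 0.67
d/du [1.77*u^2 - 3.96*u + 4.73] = 3.54*u - 3.96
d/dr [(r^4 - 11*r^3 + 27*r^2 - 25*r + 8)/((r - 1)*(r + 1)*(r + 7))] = (r^4 + 16*r^3 - 76*r^2 - 124*r + 183)/(r^4 + 16*r^3 + 78*r^2 + 112*r + 49)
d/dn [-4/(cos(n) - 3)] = -4*sin(n)/(cos(n) - 3)^2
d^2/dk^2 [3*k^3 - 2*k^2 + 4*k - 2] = 18*k - 4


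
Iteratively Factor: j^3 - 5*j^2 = (j)*(j^2 - 5*j) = j^2*(j - 5)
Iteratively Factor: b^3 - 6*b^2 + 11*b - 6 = (b - 1)*(b^2 - 5*b + 6) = (b - 3)*(b - 1)*(b - 2)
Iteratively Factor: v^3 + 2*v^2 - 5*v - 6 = (v + 1)*(v^2 + v - 6) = (v - 2)*(v + 1)*(v + 3)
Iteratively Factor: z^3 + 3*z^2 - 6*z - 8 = (z + 1)*(z^2 + 2*z - 8) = (z - 2)*(z + 1)*(z + 4)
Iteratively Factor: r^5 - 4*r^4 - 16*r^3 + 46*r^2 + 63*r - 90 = (r - 5)*(r^4 + r^3 - 11*r^2 - 9*r + 18) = (r - 5)*(r + 3)*(r^3 - 2*r^2 - 5*r + 6) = (r - 5)*(r - 3)*(r + 3)*(r^2 + r - 2) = (r - 5)*(r - 3)*(r + 2)*(r + 3)*(r - 1)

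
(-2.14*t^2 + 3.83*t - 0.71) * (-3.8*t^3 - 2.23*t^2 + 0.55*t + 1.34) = 8.132*t^5 - 9.7818*t^4 - 7.0199*t^3 + 0.8222*t^2 + 4.7417*t - 0.9514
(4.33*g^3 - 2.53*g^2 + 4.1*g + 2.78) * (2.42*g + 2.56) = 10.4786*g^4 + 4.9622*g^3 + 3.4452*g^2 + 17.2236*g + 7.1168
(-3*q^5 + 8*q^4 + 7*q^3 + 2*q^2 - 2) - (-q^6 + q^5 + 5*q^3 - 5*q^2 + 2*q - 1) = q^6 - 4*q^5 + 8*q^4 + 2*q^3 + 7*q^2 - 2*q - 1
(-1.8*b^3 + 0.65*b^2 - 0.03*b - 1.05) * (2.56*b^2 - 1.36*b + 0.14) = -4.608*b^5 + 4.112*b^4 - 1.2128*b^3 - 2.5562*b^2 + 1.4238*b - 0.147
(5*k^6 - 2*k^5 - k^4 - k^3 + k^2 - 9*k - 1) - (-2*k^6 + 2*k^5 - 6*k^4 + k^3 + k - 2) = 7*k^6 - 4*k^5 + 5*k^4 - 2*k^3 + k^2 - 10*k + 1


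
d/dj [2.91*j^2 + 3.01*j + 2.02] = 5.82*j + 3.01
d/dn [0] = 0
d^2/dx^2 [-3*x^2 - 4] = -6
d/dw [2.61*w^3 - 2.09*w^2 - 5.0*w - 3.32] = 7.83*w^2 - 4.18*w - 5.0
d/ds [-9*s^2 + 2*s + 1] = 2 - 18*s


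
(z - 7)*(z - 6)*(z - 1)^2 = z^4 - 15*z^3 + 69*z^2 - 97*z + 42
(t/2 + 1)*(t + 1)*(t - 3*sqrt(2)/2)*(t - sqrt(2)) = t^4/2 - 5*sqrt(2)*t^3/4 + 3*t^3/2 - 15*sqrt(2)*t^2/4 + 5*t^2/2 - 5*sqrt(2)*t/2 + 9*t/2 + 3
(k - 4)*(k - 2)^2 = k^3 - 8*k^2 + 20*k - 16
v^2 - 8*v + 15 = (v - 5)*(v - 3)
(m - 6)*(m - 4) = m^2 - 10*m + 24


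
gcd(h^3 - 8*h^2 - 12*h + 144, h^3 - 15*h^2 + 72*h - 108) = h^2 - 12*h + 36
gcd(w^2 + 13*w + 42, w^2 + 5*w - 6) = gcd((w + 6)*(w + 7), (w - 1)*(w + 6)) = w + 6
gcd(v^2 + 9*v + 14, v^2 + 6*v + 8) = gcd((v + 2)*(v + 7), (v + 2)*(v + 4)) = v + 2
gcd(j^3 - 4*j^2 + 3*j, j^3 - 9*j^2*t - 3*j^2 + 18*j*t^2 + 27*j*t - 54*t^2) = j - 3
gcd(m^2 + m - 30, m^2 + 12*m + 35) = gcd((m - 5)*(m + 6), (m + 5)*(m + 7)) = 1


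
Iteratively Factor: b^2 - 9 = (b + 3)*(b - 3)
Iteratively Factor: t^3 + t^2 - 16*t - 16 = (t + 4)*(t^2 - 3*t - 4) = (t + 1)*(t + 4)*(t - 4)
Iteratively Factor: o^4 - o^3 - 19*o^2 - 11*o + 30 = (o - 1)*(o^3 - 19*o - 30) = (o - 1)*(o + 3)*(o^2 - 3*o - 10) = (o - 1)*(o + 2)*(o + 3)*(o - 5)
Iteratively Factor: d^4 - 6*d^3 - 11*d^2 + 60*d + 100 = (d + 2)*(d^3 - 8*d^2 + 5*d + 50) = (d + 2)^2*(d^2 - 10*d + 25) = (d - 5)*(d + 2)^2*(d - 5)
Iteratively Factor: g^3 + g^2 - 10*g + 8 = (g - 2)*(g^2 + 3*g - 4) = (g - 2)*(g - 1)*(g + 4)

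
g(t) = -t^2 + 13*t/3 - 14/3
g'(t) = 13/3 - 2*t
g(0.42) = -3.02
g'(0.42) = 3.49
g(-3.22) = -28.99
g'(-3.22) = 10.77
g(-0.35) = -6.31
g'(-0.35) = 5.03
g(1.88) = -0.05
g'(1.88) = 0.57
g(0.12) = -4.16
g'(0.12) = 4.09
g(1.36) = -0.62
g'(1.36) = 1.61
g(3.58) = -1.97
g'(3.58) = -2.83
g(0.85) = -1.71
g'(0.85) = 2.63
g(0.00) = -4.67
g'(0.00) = 4.33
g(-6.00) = -66.67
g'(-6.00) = 16.33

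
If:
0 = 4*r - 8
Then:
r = 2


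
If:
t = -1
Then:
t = -1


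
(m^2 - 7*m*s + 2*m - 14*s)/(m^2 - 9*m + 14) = (m^2 - 7*m*s + 2*m - 14*s)/(m^2 - 9*m + 14)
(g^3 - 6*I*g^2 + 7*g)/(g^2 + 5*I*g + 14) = g*(g^2 - 6*I*g + 7)/(g^2 + 5*I*g + 14)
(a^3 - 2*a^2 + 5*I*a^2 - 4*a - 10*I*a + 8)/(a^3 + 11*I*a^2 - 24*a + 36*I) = (a^3 + a^2*(-2 + 5*I) + a*(-4 - 10*I) + 8)/(a^3 + 11*I*a^2 - 24*a + 36*I)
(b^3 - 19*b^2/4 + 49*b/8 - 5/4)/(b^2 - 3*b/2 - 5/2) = (4*b^2 - 9*b + 2)/(4*(b + 1))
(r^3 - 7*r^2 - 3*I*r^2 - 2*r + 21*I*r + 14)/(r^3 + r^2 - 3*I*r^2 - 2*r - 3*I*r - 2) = (r - 7)/(r + 1)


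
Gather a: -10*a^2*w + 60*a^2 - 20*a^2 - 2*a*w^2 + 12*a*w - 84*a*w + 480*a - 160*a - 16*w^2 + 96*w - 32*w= a^2*(40 - 10*w) + a*(-2*w^2 - 72*w + 320) - 16*w^2 + 64*w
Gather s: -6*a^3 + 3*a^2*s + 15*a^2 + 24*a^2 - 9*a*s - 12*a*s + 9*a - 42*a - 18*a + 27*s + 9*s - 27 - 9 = -6*a^3 + 39*a^2 - 51*a + s*(3*a^2 - 21*a + 36) - 36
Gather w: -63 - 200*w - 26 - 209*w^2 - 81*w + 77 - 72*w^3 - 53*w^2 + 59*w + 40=-72*w^3 - 262*w^2 - 222*w + 28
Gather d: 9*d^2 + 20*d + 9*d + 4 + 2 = 9*d^2 + 29*d + 6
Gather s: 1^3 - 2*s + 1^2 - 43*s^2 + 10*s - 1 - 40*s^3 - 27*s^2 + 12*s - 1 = -40*s^3 - 70*s^2 + 20*s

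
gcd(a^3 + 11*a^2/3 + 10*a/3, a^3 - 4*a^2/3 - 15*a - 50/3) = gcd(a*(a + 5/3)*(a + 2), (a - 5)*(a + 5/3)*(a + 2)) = a^2 + 11*a/3 + 10/3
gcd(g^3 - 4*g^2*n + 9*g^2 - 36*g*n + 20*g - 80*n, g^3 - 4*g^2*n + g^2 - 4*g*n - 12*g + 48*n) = g^2 - 4*g*n + 4*g - 16*n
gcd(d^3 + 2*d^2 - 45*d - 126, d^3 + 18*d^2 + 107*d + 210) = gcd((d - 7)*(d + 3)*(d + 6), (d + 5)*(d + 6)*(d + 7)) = d + 6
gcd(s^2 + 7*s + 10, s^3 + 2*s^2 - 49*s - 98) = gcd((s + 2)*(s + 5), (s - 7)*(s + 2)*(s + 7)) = s + 2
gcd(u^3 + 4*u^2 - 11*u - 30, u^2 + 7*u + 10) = u^2 + 7*u + 10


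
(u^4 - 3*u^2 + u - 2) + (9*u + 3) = u^4 - 3*u^2 + 10*u + 1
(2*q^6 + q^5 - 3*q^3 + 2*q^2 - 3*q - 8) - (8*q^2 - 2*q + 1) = 2*q^6 + q^5 - 3*q^3 - 6*q^2 - q - 9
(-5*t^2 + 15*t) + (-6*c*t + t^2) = -6*c*t - 4*t^2 + 15*t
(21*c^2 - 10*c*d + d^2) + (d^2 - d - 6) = 21*c^2 - 10*c*d + 2*d^2 - d - 6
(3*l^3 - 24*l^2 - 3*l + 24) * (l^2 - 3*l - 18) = 3*l^5 - 33*l^4 + 15*l^3 + 465*l^2 - 18*l - 432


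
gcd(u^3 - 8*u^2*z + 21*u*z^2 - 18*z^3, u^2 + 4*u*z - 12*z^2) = -u + 2*z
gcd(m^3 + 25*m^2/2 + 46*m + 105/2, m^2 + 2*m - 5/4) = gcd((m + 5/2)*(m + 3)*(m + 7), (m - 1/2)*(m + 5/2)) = m + 5/2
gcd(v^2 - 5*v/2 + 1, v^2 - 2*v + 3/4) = v - 1/2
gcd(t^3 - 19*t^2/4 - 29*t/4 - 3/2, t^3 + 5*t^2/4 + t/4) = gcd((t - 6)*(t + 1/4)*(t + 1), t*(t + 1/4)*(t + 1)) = t^2 + 5*t/4 + 1/4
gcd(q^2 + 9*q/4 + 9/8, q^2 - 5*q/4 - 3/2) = q + 3/4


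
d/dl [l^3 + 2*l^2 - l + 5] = 3*l^2 + 4*l - 1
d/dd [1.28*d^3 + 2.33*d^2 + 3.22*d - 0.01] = 3.84*d^2 + 4.66*d + 3.22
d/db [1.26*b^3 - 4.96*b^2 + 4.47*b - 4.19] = 3.78*b^2 - 9.92*b + 4.47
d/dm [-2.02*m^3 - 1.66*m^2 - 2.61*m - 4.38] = -6.06*m^2 - 3.32*m - 2.61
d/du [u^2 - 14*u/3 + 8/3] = 2*u - 14/3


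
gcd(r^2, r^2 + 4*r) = r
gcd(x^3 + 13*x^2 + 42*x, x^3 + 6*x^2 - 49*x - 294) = x^2 + 13*x + 42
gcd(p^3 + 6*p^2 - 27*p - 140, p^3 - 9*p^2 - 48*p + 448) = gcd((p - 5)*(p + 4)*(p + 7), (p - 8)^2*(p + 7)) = p + 7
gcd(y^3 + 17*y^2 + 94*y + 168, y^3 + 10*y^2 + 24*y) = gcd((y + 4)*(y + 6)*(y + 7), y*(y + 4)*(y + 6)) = y^2 + 10*y + 24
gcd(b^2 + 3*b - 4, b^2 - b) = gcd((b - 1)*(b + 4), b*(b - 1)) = b - 1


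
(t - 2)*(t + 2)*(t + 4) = t^3 + 4*t^2 - 4*t - 16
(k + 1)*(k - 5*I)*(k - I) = k^3 + k^2 - 6*I*k^2 - 5*k - 6*I*k - 5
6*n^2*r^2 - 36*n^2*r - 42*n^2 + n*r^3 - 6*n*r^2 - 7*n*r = (6*n + r)*(r - 7)*(n*r + n)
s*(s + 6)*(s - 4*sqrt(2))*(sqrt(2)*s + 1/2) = sqrt(2)*s^4 - 15*s^3/2 + 6*sqrt(2)*s^3 - 45*s^2 - 2*sqrt(2)*s^2 - 12*sqrt(2)*s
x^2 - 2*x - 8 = (x - 4)*(x + 2)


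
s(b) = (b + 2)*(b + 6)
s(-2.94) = -2.88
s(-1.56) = 1.95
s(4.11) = 61.77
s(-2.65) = -2.18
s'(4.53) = 17.06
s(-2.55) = -1.90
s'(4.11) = 16.22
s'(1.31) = 10.62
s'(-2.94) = 2.12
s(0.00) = 12.00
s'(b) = 2*b + 8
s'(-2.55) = 2.90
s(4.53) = 68.76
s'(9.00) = 26.00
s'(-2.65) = 2.70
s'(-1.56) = 4.88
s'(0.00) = 8.00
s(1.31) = 24.20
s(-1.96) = 0.16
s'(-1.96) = 4.08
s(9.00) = 165.00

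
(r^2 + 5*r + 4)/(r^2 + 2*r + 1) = (r + 4)/(r + 1)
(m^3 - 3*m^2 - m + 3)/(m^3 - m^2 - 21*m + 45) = (m^2 - 1)/(m^2 + 2*m - 15)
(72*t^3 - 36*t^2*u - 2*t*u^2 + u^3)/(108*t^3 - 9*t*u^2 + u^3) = (12*t^2 - 4*t*u - u^2)/(18*t^2 + 3*t*u - u^2)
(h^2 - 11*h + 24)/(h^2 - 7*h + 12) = (h - 8)/(h - 4)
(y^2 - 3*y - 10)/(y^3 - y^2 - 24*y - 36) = (y - 5)/(y^2 - 3*y - 18)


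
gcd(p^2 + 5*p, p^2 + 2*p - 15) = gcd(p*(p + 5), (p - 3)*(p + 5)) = p + 5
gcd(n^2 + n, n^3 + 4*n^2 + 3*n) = n^2 + n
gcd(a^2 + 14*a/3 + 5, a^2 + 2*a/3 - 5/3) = a + 5/3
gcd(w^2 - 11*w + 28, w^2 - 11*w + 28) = w^2 - 11*w + 28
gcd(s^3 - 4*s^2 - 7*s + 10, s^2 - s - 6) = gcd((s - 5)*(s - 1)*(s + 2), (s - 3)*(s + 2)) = s + 2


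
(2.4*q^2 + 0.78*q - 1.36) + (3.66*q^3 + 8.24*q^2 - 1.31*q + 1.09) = 3.66*q^3 + 10.64*q^2 - 0.53*q - 0.27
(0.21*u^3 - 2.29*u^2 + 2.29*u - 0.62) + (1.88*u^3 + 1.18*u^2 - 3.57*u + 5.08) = 2.09*u^3 - 1.11*u^2 - 1.28*u + 4.46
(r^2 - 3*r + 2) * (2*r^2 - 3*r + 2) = 2*r^4 - 9*r^3 + 15*r^2 - 12*r + 4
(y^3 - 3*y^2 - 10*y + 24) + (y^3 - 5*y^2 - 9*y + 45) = 2*y^3 - 8*y^2 - 19*y + 69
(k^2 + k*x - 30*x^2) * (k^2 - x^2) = k^4 + k^3*x - 31*k^2*x^2 - k*x^3 + 30*x^4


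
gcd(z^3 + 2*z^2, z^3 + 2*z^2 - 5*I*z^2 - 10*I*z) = z^2 + 2*z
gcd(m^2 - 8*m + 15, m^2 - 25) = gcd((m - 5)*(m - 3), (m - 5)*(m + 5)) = m - 5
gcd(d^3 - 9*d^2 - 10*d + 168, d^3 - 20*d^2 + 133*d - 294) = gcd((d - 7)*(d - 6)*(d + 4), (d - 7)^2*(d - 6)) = d^2 - 13*d + 42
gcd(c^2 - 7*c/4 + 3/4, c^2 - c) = c - 1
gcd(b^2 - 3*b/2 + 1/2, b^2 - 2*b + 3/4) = b - 1/2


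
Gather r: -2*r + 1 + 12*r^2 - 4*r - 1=12*r^2 - 6*r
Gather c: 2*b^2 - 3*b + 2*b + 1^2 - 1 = 2*b^2 - b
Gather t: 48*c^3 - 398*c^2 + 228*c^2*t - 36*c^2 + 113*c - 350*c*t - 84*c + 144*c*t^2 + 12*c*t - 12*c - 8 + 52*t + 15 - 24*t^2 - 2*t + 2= 48*c^3 - 434*c^2 + 17*c + t^2*(144*c - 24) + t*(228*c^2 - 338*c + 50) + 9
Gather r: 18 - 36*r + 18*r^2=18*r^2 - 36*r + 18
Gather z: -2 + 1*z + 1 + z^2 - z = z^2 - 1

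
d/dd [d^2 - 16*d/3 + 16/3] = 2*d - 16/3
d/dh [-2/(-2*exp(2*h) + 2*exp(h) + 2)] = (1 - 2*exp(h))*exp(h)/(-exp(2*h) + exp(h) + 1)^2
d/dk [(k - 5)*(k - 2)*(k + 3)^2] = 4*k^3 - 3*k^2 - 46*k - 3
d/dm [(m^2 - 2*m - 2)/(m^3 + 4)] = (-m^4 + 4*m^3 + 6*m^2 + 8*m - 8)/(m^6 + 8*m^3 + 16)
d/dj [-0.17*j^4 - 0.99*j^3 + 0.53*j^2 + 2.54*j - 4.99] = -0.68*j^3 - 2.97*j^2 + 1.06*j + 2.54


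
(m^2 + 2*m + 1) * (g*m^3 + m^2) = g*m^5 + 2*g*m^4 + g*m^3 + m^4 + 2*m^3 + m^2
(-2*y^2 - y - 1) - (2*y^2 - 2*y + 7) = -4*y^2 + y - 8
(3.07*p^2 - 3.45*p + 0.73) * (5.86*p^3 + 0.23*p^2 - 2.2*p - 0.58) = 17.9902*p^5 - 19.5109*p^4 - 3.2697*p^3 + 5.9773*p^2 + 0.395*p - 0.4234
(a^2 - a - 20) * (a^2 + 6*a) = a^4 + 5*a^3 - 26*a^2 - 120*a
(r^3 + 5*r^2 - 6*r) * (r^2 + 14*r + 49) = r^5 + 19*r^4 + 113*r^3 + 161*r^2 - 294*r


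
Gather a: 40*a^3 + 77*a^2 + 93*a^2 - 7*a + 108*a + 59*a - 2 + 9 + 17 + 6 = 40*a^3 + 170*a^2 + 160*a + 30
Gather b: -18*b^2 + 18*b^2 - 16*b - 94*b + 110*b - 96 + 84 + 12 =0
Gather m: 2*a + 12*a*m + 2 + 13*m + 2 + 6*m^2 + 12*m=2*a + 6*m^2 + m*(12*a + 25) + 4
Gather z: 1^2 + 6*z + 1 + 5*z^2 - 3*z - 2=5*z^2 + 3*z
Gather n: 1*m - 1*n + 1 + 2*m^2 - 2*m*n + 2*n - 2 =2*m^2 + m + n*(1 - 2*m) - 1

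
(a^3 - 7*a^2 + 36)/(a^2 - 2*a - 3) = (a^2 - 4*a - 12)/(a + 1)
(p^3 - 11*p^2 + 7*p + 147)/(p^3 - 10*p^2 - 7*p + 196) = (p + 3)/(p + 4)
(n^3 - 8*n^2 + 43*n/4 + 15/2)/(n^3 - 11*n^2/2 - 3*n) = (n - 5/2)/n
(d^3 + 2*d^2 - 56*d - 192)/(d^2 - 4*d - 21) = (-d^3 - 2*d^2 + 56*d + 192)/(-d^2 + 4*d + 21)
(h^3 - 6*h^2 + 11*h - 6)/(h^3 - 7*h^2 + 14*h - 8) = (h - 3)/(h - 4)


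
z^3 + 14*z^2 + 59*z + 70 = (z + 2)*(z + 5)*(z + 7)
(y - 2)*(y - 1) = y^2 - 3*y + 2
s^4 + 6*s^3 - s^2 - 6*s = s*(s - 1)*(s + 1)*(s + 6)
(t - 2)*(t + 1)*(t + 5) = t^3 + 4*t^2 - 7*t - 10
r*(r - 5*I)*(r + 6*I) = r^3 + I*r^2 + 30*r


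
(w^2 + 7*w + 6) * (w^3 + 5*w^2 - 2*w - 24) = w^5 + 12*w^4 + 39*w^3 - 8*w^2 - 180*w - 144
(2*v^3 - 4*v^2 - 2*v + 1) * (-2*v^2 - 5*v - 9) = -4*v^5 - 2*v^4 + 6*v^3 + 44*v^2 + 13*v - 9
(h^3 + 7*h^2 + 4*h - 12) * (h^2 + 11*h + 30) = h^5 + 18*h^4 + 111*h^3 + 242*h^2 - 12*h - 360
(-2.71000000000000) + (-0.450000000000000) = -3.16000000000000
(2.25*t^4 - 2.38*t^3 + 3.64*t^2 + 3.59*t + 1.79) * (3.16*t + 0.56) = 7.11*t^5 - 6.2608*t^4 + 10.1696*t^3 + 13.3828*t^2 + 7.6668*t + 1.0024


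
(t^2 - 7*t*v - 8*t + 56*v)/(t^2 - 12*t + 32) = (t - 7*v)/(t - 4)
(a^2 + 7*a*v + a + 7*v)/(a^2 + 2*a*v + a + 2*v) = (a + 7*v)/(a + 2*v)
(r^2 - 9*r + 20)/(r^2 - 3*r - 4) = (r - 5)/(r + 1)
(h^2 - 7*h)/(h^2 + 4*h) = (h - 7)/(h + 4)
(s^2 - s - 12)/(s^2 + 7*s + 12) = (s - 4)/(s + 4)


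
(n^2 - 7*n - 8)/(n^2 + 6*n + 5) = (n - 8)/(n + 5)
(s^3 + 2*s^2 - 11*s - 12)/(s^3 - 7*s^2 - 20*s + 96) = (s + 1)/(s - 8)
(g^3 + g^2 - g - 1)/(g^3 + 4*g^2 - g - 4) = (g + 1)/(g + 4)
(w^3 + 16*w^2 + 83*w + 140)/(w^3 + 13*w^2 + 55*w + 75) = (w^2 + 11*w + 28)/(w^2 + 8*w + 15)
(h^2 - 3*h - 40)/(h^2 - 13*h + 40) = (h + 5)/(h - 5)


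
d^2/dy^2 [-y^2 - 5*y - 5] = -2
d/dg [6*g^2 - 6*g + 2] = 12*g - 6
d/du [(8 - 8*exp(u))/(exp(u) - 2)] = 8*exp(u)/(exp(u) - 2)^2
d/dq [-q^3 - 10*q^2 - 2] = q*(-3*q - 20)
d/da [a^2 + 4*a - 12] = 2*a + 4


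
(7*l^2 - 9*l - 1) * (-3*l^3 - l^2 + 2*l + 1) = -21*l^5 + 20*l^4 + 26*l^3 - 10*l^2 - 11*l - 1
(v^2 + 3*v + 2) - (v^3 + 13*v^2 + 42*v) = -v^3 - 12*v^2 - 39*v + 2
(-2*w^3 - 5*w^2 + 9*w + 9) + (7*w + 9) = -2*w^3 - 5*w^2 + 16*w + 18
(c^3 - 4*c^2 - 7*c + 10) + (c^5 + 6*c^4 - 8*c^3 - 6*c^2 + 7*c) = c^5 + 6*c^4 - 7*c^3 - 10*c^2 + 10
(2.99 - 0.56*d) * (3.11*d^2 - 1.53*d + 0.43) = -1.7416*d^3 + 10.1557*d^2 - 4.8155*d + 1.2857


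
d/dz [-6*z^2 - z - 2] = -12*z - 1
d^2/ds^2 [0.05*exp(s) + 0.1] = 0.05*exp(s)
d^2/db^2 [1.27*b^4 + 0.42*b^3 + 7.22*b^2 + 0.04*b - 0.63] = 15.24*b^2 + 2.52*b + 14.44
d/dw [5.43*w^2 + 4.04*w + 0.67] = 10.86*w + 4.04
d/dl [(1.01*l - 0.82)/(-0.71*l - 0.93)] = (-1.080265*l - 1.414995)/(0.71*l + 0.93)^3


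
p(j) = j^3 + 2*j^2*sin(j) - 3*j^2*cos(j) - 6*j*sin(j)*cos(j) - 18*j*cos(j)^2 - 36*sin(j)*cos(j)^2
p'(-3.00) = 6.47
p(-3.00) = 57.61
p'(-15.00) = -408.74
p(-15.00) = -2941.04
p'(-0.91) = 37.64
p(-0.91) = 10.64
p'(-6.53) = 269.77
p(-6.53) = -313.81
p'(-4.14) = 81.91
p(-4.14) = -12.62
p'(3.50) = 44.74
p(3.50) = 17.62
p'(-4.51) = 83.46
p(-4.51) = -43.09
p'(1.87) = 0.89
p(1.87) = 13.56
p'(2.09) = -16.80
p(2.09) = 11.66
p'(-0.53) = -3.44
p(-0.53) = 18.10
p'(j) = 3*j^2*sin(j) + 2*j^2*cos(j) + 3*j^2 + 6*j*sin(j)^2 + 36*j*sin(j)*cos(j) + 4*j*sin(j) - 6*j*cos(j)^2 - 6*j*cos(j) + 72*sin(j)^2*cos(j) - 6*sin(j)*cos(j) - 36*cos(j)^3 - 18*cos(j)^2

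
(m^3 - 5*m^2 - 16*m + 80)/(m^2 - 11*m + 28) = (m^2 - m - 20)/(m - 7)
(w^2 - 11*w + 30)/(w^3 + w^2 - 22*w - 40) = (w - 6)/(w^2 + 6*w + 8)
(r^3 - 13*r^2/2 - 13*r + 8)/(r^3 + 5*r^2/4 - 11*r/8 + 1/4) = 4*(r - 8)/(4*r - 1)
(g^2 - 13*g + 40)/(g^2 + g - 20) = (g^2 - 13*g + 40)/(g^2 + g - 20)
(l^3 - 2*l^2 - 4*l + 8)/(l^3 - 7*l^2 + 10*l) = (l^2 - 4)/(l*(l - 5))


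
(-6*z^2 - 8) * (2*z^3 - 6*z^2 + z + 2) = -12*z^5 + 36*z^4 - 22*z^3 + 36*z^2 - 8*z - 16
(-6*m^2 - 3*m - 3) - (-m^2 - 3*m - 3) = -5*m^2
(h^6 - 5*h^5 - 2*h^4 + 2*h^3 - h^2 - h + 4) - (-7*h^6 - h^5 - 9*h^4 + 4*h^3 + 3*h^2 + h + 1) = 8*h^6 - 4*h^5 + 7*h^4 - 2*h^3 - 4*h^2 - 2*h + 3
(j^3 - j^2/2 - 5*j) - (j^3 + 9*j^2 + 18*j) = -19*j^2/2 - 23*j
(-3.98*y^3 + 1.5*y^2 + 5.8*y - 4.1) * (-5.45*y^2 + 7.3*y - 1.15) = 21.691*y^5 - 37.229*y^4 - 16.083*y^3 + 62.96*y^2 - 36.6*y + 4.715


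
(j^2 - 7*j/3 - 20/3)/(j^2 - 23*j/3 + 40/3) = (3*j^2 - 7*j - 20)/(3*j^2 - 23*j + 40)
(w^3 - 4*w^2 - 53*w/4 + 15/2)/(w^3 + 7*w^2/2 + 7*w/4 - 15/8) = 2*(w - 6)/(2*w + 3)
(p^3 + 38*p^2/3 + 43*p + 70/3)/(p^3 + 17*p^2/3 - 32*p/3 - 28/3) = (p + 5)/(p - 2)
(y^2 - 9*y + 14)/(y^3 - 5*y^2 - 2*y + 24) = (y^2 - 9*y + 14)/(y^3 - 5*y^2 - 2*y + 24)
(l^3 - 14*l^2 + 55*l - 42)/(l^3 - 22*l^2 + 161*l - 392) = (l^2 - 7*l + 6)/(l^2 - 15*l + 56)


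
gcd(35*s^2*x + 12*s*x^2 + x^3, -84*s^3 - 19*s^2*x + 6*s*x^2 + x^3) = 7*s + x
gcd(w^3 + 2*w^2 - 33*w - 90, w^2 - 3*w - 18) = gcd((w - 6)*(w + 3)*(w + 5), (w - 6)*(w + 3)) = w^2 - 3*w - 18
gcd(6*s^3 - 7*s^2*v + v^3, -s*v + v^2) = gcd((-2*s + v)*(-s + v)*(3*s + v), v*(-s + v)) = s - v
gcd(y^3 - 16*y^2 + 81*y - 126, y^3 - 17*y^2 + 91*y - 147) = y^2 - 10*y + 21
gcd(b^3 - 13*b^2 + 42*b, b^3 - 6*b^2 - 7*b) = b^2 - 7*b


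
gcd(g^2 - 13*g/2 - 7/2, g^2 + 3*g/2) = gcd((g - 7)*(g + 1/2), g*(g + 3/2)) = 1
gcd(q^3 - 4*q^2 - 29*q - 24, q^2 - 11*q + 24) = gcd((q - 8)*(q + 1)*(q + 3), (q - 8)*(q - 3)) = q - 8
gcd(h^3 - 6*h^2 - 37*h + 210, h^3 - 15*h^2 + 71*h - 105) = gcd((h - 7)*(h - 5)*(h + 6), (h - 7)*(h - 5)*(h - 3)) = h^2 - 12*h + 35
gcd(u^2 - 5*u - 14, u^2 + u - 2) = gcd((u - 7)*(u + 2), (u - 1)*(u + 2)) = u + 2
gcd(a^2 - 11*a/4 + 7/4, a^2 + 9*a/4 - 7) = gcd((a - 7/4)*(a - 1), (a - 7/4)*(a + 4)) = a - 7/4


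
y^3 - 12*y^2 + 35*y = y*(y - 7)*(y - 5)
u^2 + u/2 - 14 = (u - 7/2)*(u + 4)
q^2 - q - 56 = (q - 8)*(q + 7)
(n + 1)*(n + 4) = n^2 + 5*n + 4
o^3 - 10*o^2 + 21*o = o*(o - 7)*(o - 3)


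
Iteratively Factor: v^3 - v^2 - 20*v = (v - 5)*(v^2 + 4*v) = v*(v - 5)*(v + 4)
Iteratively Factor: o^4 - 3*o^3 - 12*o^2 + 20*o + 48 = (o + 2)*(o^3 - 5*o^2 - 2*o + 24) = (o - 4)*(o + 2)*(o^2 - o - 6) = (o - 4)*(o + 2)^2*(o - 3)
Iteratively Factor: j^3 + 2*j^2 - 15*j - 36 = (j + 3)*(j^2 - j - 12) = (j + 3)^2*(j - 4)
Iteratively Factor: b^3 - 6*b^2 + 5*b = (b - 1)*(b^2 - 5*b) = b*(b - 1)*(b - 5)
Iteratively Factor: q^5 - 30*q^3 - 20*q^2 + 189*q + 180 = (q - 3)*(q^4 + 3*q^3 - 21*q^2 - 83*q - 60) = (q - 3)*(q + 3)*(q^3 - 21*q - 20) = (q - 5)*(q - 3)*(q + 3)*(q^2 + 5*q + 4) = (q - 5)*(q - 3)*(q + 3)*(q + 4)*(q + 1)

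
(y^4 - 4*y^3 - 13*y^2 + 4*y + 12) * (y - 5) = y^5 - 9*y^4 + 7*y^3 + 69*y^2 - 8*y - 60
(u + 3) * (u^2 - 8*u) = u^3 - 5*u^2 - 24*u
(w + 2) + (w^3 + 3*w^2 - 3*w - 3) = w^3 + 3*w^2 - 2*w - 1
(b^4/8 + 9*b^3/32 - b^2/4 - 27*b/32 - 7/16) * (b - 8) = b^5/8 - 23*b^4/32 - 5*b^3/2 + 37*b^2/32 + 101*b/16 + 7/2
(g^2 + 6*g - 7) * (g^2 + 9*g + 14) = g^4 + 15*g^3 + 61*g^2 + 21*g - 98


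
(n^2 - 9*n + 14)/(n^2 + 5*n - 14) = (n - 7)/(n + 7)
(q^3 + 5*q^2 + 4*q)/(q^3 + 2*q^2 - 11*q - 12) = q/(q - 3)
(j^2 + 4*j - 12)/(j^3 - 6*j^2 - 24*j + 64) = (j + 6)/(j^2 - 4*j - 32)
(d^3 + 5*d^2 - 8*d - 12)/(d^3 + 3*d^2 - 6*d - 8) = (d + 6)/(d + 4)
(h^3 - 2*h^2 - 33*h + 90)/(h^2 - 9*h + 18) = (h^2 + h - 30)/(h - 6)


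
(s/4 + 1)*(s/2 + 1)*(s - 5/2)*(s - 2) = s^4/8 + 3*s^3/16 - 7*s^2/4 - 3*s/4 + 5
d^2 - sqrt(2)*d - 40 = (d - 5*sqrt(2))*(d + 4*sqrt(2))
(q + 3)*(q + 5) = q^2 + 8*q + 15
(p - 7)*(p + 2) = p^2 - 5*p - 14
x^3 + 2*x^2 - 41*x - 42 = (x - 6)*(x + 1)*(x + 7)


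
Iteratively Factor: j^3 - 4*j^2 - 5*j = (j + 1)*(j^2 - 5*j) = (j - 5)*(j + 1)*(j)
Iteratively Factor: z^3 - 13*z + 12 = (z - 1)*(z^2 + z - 12) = (z - 1)*(z + 4)*(z - 3)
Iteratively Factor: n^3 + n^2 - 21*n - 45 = (n - 5)*(n^2 + 6*n + 9) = (n - 5)*(n + 3)*(n + 3)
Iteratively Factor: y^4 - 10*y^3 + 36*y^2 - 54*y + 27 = (y - 3)*(y^3 - 7*y^2 + 15*y - 9) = (y - 3)^2*(y^2 - 4*y + 3) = (y - 3)^2*(y - 1)*(y - 3)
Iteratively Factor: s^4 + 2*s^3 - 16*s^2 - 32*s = (s)*(s^3 + 2*s^2 - 16*s - 32) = s*(s + 2)*(s^2 - 16) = s*(s + 2)*(s + 4)*(s - 4)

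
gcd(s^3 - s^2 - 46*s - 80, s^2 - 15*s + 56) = s - 8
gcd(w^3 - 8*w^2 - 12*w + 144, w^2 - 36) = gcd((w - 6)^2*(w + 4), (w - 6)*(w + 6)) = w - 6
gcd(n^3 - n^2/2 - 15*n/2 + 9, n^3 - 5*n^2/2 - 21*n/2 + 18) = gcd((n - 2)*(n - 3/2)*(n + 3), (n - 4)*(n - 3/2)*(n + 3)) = n^2 + 3*n/2 - 9/2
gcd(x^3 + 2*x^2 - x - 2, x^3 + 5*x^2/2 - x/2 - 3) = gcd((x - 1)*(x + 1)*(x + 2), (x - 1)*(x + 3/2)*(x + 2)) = x^2 + x - 2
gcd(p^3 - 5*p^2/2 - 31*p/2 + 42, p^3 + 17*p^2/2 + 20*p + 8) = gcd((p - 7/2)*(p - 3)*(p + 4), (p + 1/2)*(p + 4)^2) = p + 4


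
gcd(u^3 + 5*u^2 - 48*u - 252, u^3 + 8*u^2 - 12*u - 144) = u^2 + 12*u + 36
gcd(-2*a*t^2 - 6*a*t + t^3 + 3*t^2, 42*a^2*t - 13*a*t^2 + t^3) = t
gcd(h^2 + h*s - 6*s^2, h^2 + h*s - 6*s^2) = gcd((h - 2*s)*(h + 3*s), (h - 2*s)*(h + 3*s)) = -h^2 - h*s + 6*s^2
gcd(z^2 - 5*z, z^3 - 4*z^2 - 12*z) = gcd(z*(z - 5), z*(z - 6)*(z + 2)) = z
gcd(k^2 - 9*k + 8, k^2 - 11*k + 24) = k - 8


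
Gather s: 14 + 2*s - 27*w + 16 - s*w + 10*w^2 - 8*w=s*(2 - w) + 10*w^2 - 35*w + 30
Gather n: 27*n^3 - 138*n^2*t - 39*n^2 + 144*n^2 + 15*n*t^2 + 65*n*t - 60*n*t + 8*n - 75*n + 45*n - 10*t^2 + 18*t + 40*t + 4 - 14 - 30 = 27*n^3 + n^2*(105 - 138*t) + n*(15*t^2 + 5*t - 22) - 10*t^2 + 58*t - 40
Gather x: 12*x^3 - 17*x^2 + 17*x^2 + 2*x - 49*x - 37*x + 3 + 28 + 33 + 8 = 12*x^3 - 84*x + 72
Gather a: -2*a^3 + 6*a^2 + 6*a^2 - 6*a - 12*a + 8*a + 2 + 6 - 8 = -2*a^3 + 12*a^2 - 10*a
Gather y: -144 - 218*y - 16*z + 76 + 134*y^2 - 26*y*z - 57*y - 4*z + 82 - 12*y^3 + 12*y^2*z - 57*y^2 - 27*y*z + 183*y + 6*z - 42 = -12*y^3 + y^2*(12*z + 77) + y*(-53*z - 92) - 14*z - 28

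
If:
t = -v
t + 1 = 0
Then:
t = -1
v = 1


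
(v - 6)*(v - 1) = v^2 - 7*v + 6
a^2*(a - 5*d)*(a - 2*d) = a^4 - 7*a^3*d + 10*a^2*d^2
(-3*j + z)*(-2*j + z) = 6*j^2 - 5*j*z + z^2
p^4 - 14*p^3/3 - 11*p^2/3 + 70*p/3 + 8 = (p - 4)*(p - 3)*(p + 1/3)*(p + 2)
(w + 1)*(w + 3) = w^2 + 4*w + 3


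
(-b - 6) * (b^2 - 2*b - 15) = -b^3 - 4*b^2 + 27*b + 90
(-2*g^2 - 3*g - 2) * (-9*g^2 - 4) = 18*g^4 + 27*g^3 + 26*g^2 + 12*g + 8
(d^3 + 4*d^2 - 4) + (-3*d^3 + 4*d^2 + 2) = -2*d^3 + 8*d^2 - 2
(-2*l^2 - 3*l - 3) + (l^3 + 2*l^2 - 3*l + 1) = l^3 - 6*l - 2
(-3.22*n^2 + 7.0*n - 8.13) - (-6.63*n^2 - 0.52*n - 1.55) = 3.41*n^2 + 7.52*n - 6.58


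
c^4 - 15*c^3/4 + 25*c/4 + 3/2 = (c - 3)*(c - 2)*(c + 1/4)*(c + 1)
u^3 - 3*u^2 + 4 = (u - 2)^2*(u + 1)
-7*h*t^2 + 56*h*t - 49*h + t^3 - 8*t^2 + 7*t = (-7*h + t)*(t - 7)*(t - 1)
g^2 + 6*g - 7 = (g - 1)*(g + 7)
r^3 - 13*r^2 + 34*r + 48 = (r - 8)*(r - 6)*(r + 1)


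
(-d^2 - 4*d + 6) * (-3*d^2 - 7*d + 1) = 3*d^4 + 19*d^3 + 9*d^2 - 46*d + 6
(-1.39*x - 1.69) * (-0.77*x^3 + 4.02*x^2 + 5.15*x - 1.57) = 1.0703*x^4 - 4.2865*x^3 - 13.9523*x^2 - 6.5212*x + 2.6533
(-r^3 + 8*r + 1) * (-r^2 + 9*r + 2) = r^5 - 9*r^4 - 10*r^3 + 71*r^2 + 25*r + 2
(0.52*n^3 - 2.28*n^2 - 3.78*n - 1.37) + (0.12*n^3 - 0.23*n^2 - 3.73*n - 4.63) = 0.64*n^3 - 2.51*n^2 - 7.51*n - 6.0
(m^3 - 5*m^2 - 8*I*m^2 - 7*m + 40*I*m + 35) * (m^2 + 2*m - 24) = m^5 - 3*m^4 - 8*I*m^4 - 41*m^3 + 24*I*m^3 + 141*m^2 + 272*I*m^2 + 238*m - 960*I*m - 840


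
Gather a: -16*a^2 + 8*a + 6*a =-16*a^2 + 14*a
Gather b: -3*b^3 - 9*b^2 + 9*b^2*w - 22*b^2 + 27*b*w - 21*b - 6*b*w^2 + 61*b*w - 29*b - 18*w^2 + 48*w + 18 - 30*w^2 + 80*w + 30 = -3*b^3 + b^2*(9*w - 31) + b*(-6*w^2 + 88*w - 50) - 48*w^2 + 128*w + 48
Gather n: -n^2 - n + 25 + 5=-n^2 - n + 30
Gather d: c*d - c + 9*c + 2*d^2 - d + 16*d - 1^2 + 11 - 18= 8*c + 2*d^2 + d*(c + 15) - 8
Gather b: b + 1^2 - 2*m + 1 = b - 2*m + 2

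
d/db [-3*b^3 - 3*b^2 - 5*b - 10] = -9*b^2 - 6*b - 5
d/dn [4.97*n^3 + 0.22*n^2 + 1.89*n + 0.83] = 14.91*n^2 + 0.44*n + 1.89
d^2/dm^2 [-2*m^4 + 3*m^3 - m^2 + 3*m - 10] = -24*m^2 + 18*m - 2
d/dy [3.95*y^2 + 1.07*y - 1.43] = 7.9*y + 1.07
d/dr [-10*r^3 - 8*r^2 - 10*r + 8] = -30*r^2 - 16*r - 10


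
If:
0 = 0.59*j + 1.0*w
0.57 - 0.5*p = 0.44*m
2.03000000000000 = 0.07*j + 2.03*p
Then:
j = -1.69491525423729*w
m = 0.159090909090909 - 0.0664151745390787*w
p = 0.0584453535943892*w + 1.0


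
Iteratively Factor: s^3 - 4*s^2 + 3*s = (s)*(s^2 - 4*s + 3) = s*(s - 1)*(s - 3)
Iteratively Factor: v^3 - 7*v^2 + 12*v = (v - 4)*(v^2 - 3*v) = (v - 4)*(v - 3)*(v)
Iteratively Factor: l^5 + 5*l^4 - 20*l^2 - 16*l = (l)*(l^4 + 5*l^3 - 20*l - 16) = l*(l + 4)*(l^3 + l^2 - 4*l - 4) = l*(l + 1)*(l + 4)*(l^2 - 4) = l*(l - 2)*(l + 1)*(l + 4)*(l + 2)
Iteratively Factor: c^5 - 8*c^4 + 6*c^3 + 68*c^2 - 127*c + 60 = (c - 5)*(c^4 - 3*c^3 - 9*c^2 + 23*c - 12) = (c - 5)*(c - 4)*(c^3 + c^2 - 5*c + 3) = (c - 5)*(c - 4)*(c - 1)*(c^2 + 2*c - 3) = (c - 5)*(c - 4)*(c - 1)*(c + 3)*(c - 1)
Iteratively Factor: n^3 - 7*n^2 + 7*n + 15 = (n - 3)*(n^2 - 4*n - 5) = (n - 3)*(n + 1)*(n - 5)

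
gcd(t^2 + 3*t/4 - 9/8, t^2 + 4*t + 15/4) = t + 3/2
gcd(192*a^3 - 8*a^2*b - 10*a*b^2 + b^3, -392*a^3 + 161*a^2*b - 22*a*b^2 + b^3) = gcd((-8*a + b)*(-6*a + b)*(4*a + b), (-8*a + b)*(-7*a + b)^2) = 8*a - b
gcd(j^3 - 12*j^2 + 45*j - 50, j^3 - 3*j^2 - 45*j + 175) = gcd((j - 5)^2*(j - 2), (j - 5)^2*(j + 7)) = j^2 - 10*j + 25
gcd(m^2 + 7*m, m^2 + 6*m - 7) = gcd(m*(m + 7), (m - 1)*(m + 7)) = m + 7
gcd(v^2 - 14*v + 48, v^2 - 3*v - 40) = v - 8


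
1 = 1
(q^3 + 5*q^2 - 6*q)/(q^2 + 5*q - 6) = q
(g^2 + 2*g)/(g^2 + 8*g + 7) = g*(g + 2)/(g^2 + 8*g + 7)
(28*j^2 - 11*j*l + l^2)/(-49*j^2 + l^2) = (-4*j + l)/(7*j + l)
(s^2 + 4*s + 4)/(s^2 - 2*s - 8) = (s + 2)/(s - 4)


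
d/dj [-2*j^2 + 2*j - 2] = 2 - 4*j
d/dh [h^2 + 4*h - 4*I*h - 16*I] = 2*h + 4 - 4*I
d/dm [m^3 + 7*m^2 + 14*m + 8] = 3*m^2 + 14*m + 14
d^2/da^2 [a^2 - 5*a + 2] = 2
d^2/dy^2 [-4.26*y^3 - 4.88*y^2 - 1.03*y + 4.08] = -25.56*y - 9.76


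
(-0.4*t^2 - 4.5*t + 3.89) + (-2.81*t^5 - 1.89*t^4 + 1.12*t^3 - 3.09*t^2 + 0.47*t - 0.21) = -2.81*t^5 - 1.89*t^4 + 1.12*t^3 - 3.49*t^2 - 4.03*t + 3.68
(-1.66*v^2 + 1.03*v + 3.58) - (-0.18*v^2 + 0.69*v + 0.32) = -1.48*v^2 + 0.34*v + 3.26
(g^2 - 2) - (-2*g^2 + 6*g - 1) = 3*g^2 - 6*g - 1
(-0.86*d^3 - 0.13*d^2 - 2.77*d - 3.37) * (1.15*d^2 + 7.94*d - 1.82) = -0.989*d^5 - 6.9779*d^4 - 2.6525*d^3 - 25.6327*d^2 - 21.7164*d + 6.1334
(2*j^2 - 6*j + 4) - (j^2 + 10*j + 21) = j^2 - 16*j - 17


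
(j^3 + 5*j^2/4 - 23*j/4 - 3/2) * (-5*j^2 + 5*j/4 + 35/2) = -5*j^5 - 5*j^4 + 765*j^3/16 + 355*j^2/16 - 205*j/2 - 105/4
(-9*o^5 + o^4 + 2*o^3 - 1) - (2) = -9*o^5 + o^4 + 2*o^3 - 3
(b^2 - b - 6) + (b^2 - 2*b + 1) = 2*b^2 - 3*b - 5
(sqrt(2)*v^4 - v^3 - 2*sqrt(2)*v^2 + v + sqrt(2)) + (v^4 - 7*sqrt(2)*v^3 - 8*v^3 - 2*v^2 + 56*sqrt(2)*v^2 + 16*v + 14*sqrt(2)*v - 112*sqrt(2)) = v^4 + sqrt(2)*v^4 - 7*sqrt(2)*v^3 - 9*v^3 - 2*v^2 + 54*sqrt(2)*v^2 + 17*v + 14*sqrt(2)*v - 111*sqrt(2)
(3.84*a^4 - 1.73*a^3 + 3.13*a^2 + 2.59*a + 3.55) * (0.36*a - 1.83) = 1.3824*a^5 - 7.65*a^4 + 4.2927*a^3 - 4.7955*a^2 - 3.4617*a - 6.4965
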